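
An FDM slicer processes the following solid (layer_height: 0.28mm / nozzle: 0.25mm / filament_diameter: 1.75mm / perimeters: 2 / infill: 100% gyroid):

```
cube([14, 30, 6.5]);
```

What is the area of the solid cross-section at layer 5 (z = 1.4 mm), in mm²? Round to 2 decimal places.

At z = 1.4 mm: the cube (footprint 14×30) is included at this height (area 420.00 mm²). Overall, the cross-section is a single solid region. Net area = 420.00 mm².

420.00 mm²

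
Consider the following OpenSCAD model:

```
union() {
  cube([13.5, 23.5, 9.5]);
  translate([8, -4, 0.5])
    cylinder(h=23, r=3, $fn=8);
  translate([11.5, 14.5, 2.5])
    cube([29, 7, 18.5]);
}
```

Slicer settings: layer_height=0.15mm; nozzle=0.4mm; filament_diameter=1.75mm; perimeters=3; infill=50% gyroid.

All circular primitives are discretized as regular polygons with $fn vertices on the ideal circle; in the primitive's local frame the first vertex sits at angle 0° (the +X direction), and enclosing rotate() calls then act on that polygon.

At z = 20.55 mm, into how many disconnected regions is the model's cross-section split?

2

At z = 20.55 mm: the cube does not reach this height (z outside [0, 9.5]); the cylinder at (8, -4): section is a regular 8-gon, circumradius r=3; the 29×7 cube at (11.5, 14.5) contributes its full rectangle; Taking the union: the 2 present regions are separate (no shared area or edge), so areas and boundary lengths simply add and each stays a separate island — 2 connected regions. The result has 2 disconnected regions.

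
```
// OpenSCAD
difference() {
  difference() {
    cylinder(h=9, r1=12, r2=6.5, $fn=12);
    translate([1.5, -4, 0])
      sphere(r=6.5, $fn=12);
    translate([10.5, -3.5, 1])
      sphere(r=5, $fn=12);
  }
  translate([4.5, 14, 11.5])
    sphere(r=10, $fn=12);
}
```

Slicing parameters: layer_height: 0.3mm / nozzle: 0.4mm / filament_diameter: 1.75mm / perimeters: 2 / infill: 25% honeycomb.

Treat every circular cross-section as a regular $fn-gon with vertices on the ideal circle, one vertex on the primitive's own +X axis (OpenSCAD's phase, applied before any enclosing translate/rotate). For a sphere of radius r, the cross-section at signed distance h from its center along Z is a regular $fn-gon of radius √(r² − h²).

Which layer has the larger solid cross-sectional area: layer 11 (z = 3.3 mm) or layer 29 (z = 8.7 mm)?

Layer 11 (z = 3.3): the cone (r1=12→r2=6.5) has section circumradius 9.983 here — a regular 12-gon (area = (12/2)·9.983²·sin(360°/12) = 299.00 mm²); the r=6.5 sphere at (1.5, -4) slices to a regular 12-gon of circumradius 5.600 (√(r²−h²) with h=3.3 from center) (area = (12/2)·5.600²·sin(360°/12) = 94.08 mm²); the r=5 sphere at (10.5, -3.5) contributes a regular 12-gon of circumradius √(5²−2.3²) = 4.440 (area = (12/2)·4.440²·sin(360°/12) = 59.13 mm²); Subtracting the remaining from the first: starting from the cone (299.00 mm²), the r=6.5 sphere at (1.5, -4) partially overlaps it — only the 94.03 mm² overlap (of its 94.08 mm²) is removed, clipping the outline; the r=5 sphere at (10.5, -3.5) partially overlaps it — only the 14.33 mm² overlap (of its 59.13 mm²) is removed, clipping the outline — area = 190.64 mm²; the r=10 sphere at (4.5, 14) contributes a regular 12-gon of circumradius √(10²−8.2²) = 5.724 (area = (12/2)·5.724²·sin(360°/12) = 98.28 mm²); After the difference (first − rest): starting from the result so far (190.64 mm²), the r=10 sphere at (4.5, 14) partially overlaps it — only the 1.81 mm² overlap (of its 98.28 mm²) is removed, clipping the outline — area = 188.83 mm². So its area = 188.83 mm². Layer 29 (z = 8.7): the cone: at t=0.967 of its height the radius interpolates to r₁+(r₂−r₁)t = 6.683, giving a regular 12-gon of that circumradius (area = (12/2)·6.683²·sin(360°/12) = 134.00 mm²); the sphere at (1.5, -4) does not reach this height (|z−center|=8.700 > r=6.5); the sphere at (10.5, -3.5) is absent (|z−center|=7.700 > r=5); Taking the first minus the rest: none of the subtracted shapes is present at this height, so the cone is unchanged — area = 134.00 mm²; the sphere at (4.5, 14): section is a regular 12-gon, circumradius = √(r²−h²) = √(10²−2.8²) = 9.600 (area = (12/2)·9.600²·sin(360°/12) = 276.48 mm²); Taking the first minus the rest: starting from that combined region (134.00 mm²), the r=10 sphere at (4.5, 14) partially overlaps it — only the 5.01 mm² overlap (of its 276.48 mm²) is removed, clipping the outline — area = 128.99 mm². So its area = 128.99 mm². Layer 11 is larger (188.83 vs 128.99 mm²).

layer 11 (z = 3.3 mm)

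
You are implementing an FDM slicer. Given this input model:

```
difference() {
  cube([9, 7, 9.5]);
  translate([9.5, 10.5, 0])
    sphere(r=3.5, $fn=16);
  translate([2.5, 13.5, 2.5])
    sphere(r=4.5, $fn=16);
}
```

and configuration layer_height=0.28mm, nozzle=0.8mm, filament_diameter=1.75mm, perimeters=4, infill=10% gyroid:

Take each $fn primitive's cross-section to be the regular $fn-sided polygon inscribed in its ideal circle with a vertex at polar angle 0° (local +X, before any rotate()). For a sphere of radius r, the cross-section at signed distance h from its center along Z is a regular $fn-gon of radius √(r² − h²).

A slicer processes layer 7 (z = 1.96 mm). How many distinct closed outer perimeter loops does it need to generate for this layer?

1

At z = 1.96 mm: the 9×7 cube contributes its full rectangle; the sphere at (9.5, 10.5): section is a regular 16-gon, circumradius = √(r²−h²) = √(3.5²−1.96²) = 2.900; the r=4.5 sphere at (2.5, 13.5) slices to a regular 16-gon of circumradius 4.467 (√(r²−h²) with h=0.54 from center); Subtracting the remaining from the first: starting from the 9×7 cube, the r=3.5 sphere at (9.5, 10.5) misses the remaining region (no effect); the r=4.5 sphere at (2.5, 13.5) misses the remaining region (no effect) — 1 connected region. The result has 1 disconnected region.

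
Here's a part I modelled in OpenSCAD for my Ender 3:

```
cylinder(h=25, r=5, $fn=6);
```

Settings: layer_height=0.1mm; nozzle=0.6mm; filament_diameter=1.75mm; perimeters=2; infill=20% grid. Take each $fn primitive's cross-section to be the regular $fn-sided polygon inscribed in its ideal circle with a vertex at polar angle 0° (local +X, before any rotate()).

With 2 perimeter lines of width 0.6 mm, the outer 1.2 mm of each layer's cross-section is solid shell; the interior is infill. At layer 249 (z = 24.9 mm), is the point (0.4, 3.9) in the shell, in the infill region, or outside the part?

shell

At z = 24.9 mm: the cylinder: section is a regular 6-gon, circumradius r=5. Overall, the cross-section is a single solid region. The nearest boundary edge runs (2.50, 4.33)→(-2.50, 4.33); distance from the point to it = 0.43 mm. The point is inside the cross-section, 0.43 mm from the nearest boundary — within the 1.2 mm shell band (2 × 0.6).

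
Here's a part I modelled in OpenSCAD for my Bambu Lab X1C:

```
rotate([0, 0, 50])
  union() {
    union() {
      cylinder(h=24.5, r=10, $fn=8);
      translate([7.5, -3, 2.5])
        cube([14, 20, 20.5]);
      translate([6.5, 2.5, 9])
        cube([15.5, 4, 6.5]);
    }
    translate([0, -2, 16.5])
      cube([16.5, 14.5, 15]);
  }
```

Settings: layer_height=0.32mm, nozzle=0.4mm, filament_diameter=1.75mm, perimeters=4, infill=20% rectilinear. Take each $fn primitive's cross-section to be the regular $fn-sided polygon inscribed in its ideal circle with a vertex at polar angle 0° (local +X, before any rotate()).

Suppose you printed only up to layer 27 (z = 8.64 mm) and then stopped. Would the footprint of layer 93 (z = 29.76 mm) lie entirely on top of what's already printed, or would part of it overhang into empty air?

part overhangs

Compare the two slices. At z = 8.64: the cylinder: section is a regular 8-gon, circumradius r=10 (area = (8/2)·10.000²·sin(360°/8) = 282.84 mm²); the cube at (7.5, -3) (footprint 14×20) is included at this height (area 280.00 mm²); the cube at (6.5, 2.5) is absent (z outside [9, 15.5]); Taking the union: the regions partially overlap — summed areas 562.84 mm² minus the doubly-counted overlap 13.18 mm² gives 549.66 mm² — area = 549.66 mm²; the cube at (0, -2) does not reach this height (z outside [16.5, 31.5]); Taking the union: only the result so far is present, so the union is just that shape — area = 549.66 mm²; (whole slice rotated 50° about Z — lengths, areas and connectivity unchanged). At z = 29.76: the cylinder does not reach this height (z outside [0, 24.5]); the cube at (7.5, -3) is absent (z outside [2.5, 23]); the cube at (6.5, 2.5) is not intersected at this z (z outside [9, 15.5]); Combining (union): nothing is present at this height; the 16.5×14.5 cube at (0, -2) contributes its full rectangle (area 239.25 mm²); Taking the union: only the 16.5×14.5 cube at (0, -2) is present, so the union is just that shape — area = 239.25 mm²; (whole slice rotated 50° about Z — lengths, areas and connectivity unchanged). Checking containment: at z = 29.76 the cross-section extends beyond the z = 8.64 cross-section by about 30.58 mm².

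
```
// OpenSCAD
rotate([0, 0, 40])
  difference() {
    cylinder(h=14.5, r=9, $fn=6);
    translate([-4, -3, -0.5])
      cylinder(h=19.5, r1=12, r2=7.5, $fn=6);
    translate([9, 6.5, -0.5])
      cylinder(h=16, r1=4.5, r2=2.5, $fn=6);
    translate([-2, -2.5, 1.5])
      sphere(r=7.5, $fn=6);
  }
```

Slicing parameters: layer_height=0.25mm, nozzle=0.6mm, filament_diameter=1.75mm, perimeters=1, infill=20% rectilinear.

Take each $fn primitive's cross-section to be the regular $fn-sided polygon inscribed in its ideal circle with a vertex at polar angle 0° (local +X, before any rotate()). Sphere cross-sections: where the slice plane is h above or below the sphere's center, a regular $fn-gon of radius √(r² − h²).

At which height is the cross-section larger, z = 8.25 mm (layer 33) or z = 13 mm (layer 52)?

Layer 33 (z = 8.25): the r=9 cylinder contributes a regular 6-gon of circumradius 9 (area = (6/2)·9.000²·sin(360°/6) = 210.44 mm²); the cone at (-4, -3) (r1=12→r2=7.5) has section circumradius 9.981 here — a regular 6-gon (area = (6/2)·9.981²·sin(360°/6) = 258.81 mm²); the cone at (9, 6.5): at t=0.547 of its height the radius interpolates to r₁+(r₂−r₁)t = 3.406, giving a regular 6-gon of that circumradius (area = (6/2)·3.406²·sin(360°/6) = 30.14 mm²); the r=7.5 sphere at (-2, -2.5) contributes a regular 6-gon of circumradius √(7.5²−6.75²) = 3.269 (area = (6/2)·3.269²·sin(360°/6) = 27.77 mm²); Taking the first minus the rest: starting from the r=9 cylinder (210.44 mm²), the cone at (-4, -3) partially overlaps it — only the 146.38 mm² overlap (of its 258.81 mm²) is removed, clipping the outline; the cone at (9, 6.5) misses the remaining region (no effect); the r=7.5 sphere at (-2, -2.5) misses the remaining region (no effect) — area = 64.07 mm²; (rotated 40° about Z; rotation is an isometry so areas/perimeters/island counts are preserved). So its area = 64.07 mm². Layer 52 (z = 13): the r=9 cylinder gives a regular 6-gon of circumradius 9 (constant along its height) (area = (6/2)·9.000²·sin(360°/6) = 210.44 mm²); the cone at (-4, -3) contributes a regular 6-gon of circumradius 8.885 (interpolated between r1=12 and r2=7.5 at t=0.692) (area = (6/2)·8.885²·sin(360°/6) = 205.08 mm²); the cone at (9, 6.5) (r1=4.5→r2=2.5) has section circumradius 2.812 here — a regular 6-gon (area = (6/2)·2.812²·sin(360°/6) = 20.55 mm²); the sphere at (-2, -2.5) does not reach this height (|z−center|=11.500 > r=7.5); Taking the first minus the rest: starting from the r=9 cylinder (210.44 mm²), the cone at (-4, -3) partially overlaps it — only the 125.77 mm² overlap (of its 205.08 mm²) is removed, clipping the outline; the cone at (9, 6.5) misses the remaining region (no effect) — area = 84.67 mm²; (rotated 40° about Z; rotation is an isometry so areas/perimeters/island counts are preserved). So its area = 84.67 mm². Layer 52 is larger (84.67 vs 64.07 mm²).

layer 52 (z = 13 mm)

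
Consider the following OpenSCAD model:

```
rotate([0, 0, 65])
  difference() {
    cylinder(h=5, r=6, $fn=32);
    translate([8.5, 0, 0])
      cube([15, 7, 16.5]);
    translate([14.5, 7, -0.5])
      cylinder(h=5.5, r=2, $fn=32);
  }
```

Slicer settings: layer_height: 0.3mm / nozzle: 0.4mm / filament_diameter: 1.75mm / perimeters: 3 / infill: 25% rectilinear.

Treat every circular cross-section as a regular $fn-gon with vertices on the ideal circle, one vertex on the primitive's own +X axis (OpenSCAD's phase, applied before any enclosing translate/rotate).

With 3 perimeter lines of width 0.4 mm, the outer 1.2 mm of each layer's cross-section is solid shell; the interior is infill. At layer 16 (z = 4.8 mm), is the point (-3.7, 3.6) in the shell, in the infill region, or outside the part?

shell

At z = 4.8 mm: the r=6 cylinder gives a regular 32-gon of circumradius 6 (constant along its height); the 15×7 cube at (8.5, 0) contributes its full rectangle; the r=2 cylinder at (14.5, 7) contributes a regular 32-gon of circumradius 2; Subtracting the remaining from the first: starting from the r=6 cylinder, the 15×7 cube at (8.5, 0) misses the remaining region (no effect); the r=2 cylinder at (14.5, 7) misses the remaining region (no effect) — 1 connected region; (whole slice rotated 65° about Z — lengths, areas and connectivity unchanged). Overall, the cross-section is a single solid region. Undo the 65° rotation: the query point maps to (1.699, 4.875) in the un-rotated model frame. The nearest boundary edge runs (1.17, 5.88)→(2.30, 5.54); distance from the point to it = 0.81 mm. The point is inside the cross-section, 0.81 mm from the nearest boundary — within the 1.2 mm shell band (3 × 0.4).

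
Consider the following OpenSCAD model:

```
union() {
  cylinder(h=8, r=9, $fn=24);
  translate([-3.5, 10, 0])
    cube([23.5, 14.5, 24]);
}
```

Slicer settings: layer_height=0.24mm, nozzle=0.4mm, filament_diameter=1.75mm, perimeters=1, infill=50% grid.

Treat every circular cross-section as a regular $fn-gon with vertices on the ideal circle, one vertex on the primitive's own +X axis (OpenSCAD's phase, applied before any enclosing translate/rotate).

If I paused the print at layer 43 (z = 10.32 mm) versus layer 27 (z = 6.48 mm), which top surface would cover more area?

layer 27 (z = 6.48 mm)

Layer 43 (z = 10.32): the cylinder is not intersected at this z (z outside [0, 8]); the cube at (-3.5, 10) (footprint 23.5×14.5) is included at this height (area 340.75 mm²); Merging all regions: only the 23.5×14.5 cube at (-3.5, 10) is present, so the union is just that shape — area = 340.75 mm². So its area = 340.75 mm². Layer 27 (z = 6.48): the cylinder: section is a regular 24-gon, circumradius r=9 (area = (24/2)·9.000²·sin(360°/24) = 251.57 mm²); the cube at (-3.5, 10) (footprint 23.5×14.5) is included at this height (area 340.75 mm²); Merging all regions: the 2 present regions are separate (no shared area or edge), so areas and boundary lengths simply add and each stays a separate island — area = 592.32 mm². So its area = 592.32 mm². Layer 27 is larger (592.32 vs 340.75 mm²).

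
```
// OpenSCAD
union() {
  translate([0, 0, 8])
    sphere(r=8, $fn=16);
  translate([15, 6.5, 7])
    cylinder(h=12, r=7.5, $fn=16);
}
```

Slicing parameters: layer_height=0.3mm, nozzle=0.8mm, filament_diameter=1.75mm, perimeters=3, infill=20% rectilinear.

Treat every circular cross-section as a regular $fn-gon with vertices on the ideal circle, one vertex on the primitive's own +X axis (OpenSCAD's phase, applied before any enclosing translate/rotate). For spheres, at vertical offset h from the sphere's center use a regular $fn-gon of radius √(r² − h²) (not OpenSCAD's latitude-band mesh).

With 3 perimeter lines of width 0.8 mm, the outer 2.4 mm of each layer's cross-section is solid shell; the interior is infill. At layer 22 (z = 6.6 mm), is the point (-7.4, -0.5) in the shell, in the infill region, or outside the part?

At z = 6.6 mm: the sphere: section is a regular 16-gon, circumradius = √(r²−h²) = √(8²−1.4²) = 7.877; the cylinder at (15, 6.5) is absent (z outside [7, 19]); Merging all regions: only the r=8 sphere is present, so the union is just that shape — 1 connected region. Overall, the cross-section is a single solid region. The nearest boundary edge runs (-7.88, 0.00)→(-7.28, -3.01); distance from the point to it = 0.37 mm. The point is inside the cross-section, 0.37 mm from the nearest boundary — within the 2.4 mm shell band (3 × 0.8).

shell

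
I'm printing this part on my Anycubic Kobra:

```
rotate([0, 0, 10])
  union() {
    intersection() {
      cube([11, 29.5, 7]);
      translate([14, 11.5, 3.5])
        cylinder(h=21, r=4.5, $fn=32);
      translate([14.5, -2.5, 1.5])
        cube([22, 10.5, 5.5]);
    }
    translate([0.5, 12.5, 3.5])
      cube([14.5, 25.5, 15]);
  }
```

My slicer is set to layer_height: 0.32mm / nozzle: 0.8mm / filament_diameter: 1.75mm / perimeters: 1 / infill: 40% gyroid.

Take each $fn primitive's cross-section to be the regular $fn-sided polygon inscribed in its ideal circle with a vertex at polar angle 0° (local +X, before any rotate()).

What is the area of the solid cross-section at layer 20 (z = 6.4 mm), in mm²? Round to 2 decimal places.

369.75 mm²

At z = 6.4 mm: the cube is present — its section is the full 11×29.5 rectangle (area 324.50 mm²); the cylinder at (14, 11.5): section is a regular 32-gon, circumradius r=4.5 (area = (32/2)·4.500²·sin(360°/32) = 63.21 mm²); the cube at (14.5, -2.5) is present — its section is the full 22×10.5 rectangle (area 231.00 mm²); Keeping only the common overlap: the r=4.5 cylinder at (14, 11.5) partially overlaps the 11×29.5 cube; clipping to the common part keeps 6.86 mm²; the 22×10.5 cube at (14.5, -2.5) does not overlap the running intersection (empty) — nothing remains; the cube at (0.5, 12.5) is present — its section is the full 14.5×25.5 rectangle (area 369.75 mm²); Combining (union): only the 14.5×25.5 cube at (0.5, 12.5) is present, so the union is just that shape — area = 369.75 mm²; (rotated 10° about Z; rotation is an isometry so areas/perimeters/island counts are preserved). Overall, the cross-section is a single solid region. Net area = 369.75 mm².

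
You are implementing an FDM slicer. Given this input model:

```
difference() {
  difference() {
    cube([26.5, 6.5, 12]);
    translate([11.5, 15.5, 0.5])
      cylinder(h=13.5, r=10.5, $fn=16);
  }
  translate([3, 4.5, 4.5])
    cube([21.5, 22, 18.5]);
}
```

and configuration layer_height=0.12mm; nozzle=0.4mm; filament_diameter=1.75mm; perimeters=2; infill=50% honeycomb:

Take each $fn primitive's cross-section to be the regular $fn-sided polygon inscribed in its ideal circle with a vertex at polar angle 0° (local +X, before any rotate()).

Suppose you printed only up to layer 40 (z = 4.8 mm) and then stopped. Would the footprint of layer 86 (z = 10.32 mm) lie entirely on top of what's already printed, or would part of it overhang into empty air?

entirely on top

Compare the two slices. At z = 4.8: the 26.5×6.5 cube contributes its full rectangle (area 172.25 mm²); the r=10.5 cylinder at (11.5, 15.5) gives a regular 16-gon of circumradius 10.5 (constant along its height) (area = (16/2)·10.500²·sin(360°/16) = 337.53 mm²); Subtracting the remaining from the first: starting from the 26.5×6.5 cube (172.25 mm²), the r=10.5 cylinder at (11.5, 15.5) partially overlaps it — only the 9.58 mm² overlap (of its 337.53 mm²) is removed, clipping the outline — area = 162.67 mm²; the cube at (3, 4.5) (footprint 21.5×22) is included at this height (area 473.00 mm²); Subtracting the remaining from the first: starting from the result so far (162.67 mm²), the 21.5×22 cube at (3, 4.5) partially overlaps it — only the 33.42 mm² overlap (of its 473.00 mm²) is removed, clipping the outline — area = 129.25 mm². At z = 10.32: the cube is present — its section is the full 26.5×6.5 rectangle (area 172.25 mm²); the cylinder at (11.5, 15.5): section is a regular 16-gon, circumradius r=10.5 (area = (16/2)·10.500²·sin(360°/16) = 337.53 mm²); Taking the first minus the rest: starting from the 26.5×6.5 cube (172.25 mm²), the r=10.5 cylinder at (11.5, 15.5) partially overlaps it — only the 9.58 mm² overlap (of its 337.53 mm²) is removed, clipping the outline — area = 162.67 mm²; the cube at (3, 4.5) (footprint 21.5×22) is included at this height (area 473.00 mm²); After the difference (first − rest): starting from that combined region (162.67 mm²), the 21.5×22 cube at (3, 4.5) partially overlaps it — only the 33.42 mm² overlap (of its 473.00 mm²) is removed, clipping the outline — area = 129.25 mm². Checking containment: the cross-section at z = 10.32 is a subset of the cross-section at z = 4.8.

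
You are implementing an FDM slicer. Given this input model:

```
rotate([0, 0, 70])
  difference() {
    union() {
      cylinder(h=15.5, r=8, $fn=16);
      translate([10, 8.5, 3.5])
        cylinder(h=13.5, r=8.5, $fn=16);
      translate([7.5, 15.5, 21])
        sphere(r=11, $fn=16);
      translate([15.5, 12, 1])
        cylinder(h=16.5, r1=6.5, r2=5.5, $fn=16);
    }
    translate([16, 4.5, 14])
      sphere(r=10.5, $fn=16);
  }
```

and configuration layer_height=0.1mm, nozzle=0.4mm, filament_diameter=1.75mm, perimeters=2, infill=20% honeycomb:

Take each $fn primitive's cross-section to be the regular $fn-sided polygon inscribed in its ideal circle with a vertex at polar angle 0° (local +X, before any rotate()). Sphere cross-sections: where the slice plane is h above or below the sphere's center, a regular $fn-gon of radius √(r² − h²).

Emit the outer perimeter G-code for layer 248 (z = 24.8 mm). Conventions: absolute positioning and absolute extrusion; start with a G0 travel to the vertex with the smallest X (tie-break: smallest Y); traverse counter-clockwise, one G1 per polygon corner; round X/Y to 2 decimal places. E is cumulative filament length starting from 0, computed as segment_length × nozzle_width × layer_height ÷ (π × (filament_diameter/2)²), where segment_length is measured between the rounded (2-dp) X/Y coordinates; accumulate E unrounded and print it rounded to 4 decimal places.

At z = 24.8 mm: the cylinder does not reach this height (z outside [0, 15.5]); the cylinder at (10, 8.5) is not intersected at this z (z outside [3.5, 17]); the r=11 sphere at (7.5, 15.5) slices to a regular 16-gon of circumradius 10.323 (√(r²−h²) with h=3.8 from center); the cone at (15.5, 12) is not intersected at this z (z outside [1, 17.5]); Taking the union: only the r=11 sphere at (7.5, 15.5) is present, so the union is just that shape — 1 connected region; the sphere at (16, 4.5) is absent (|z−center|=10.800 > r=10.5); Taking the first minus the rest: none of the subtracted shapes is present at this height, so that combined region is unchanged — 1 connected region; (whole slice rotated 70° about Z — lengths, areas and connectivity unchanged). The outline is a single polygon with 16 vertices. Extrusion per mm of travel: 0.4 × 0.1 / (π × 0.875²) = 0.016630. Accumulating E over each segment gives final E = 1.0716.

G0 X-22.31 Y11.90 Z24.80
G1 X-21.36 Y7.99 E0.0669
G1 X-18.97 Y4.74 E0.1340
G1 X-15.53 Y2.65 E0.2009
G1 X-11.55 Y2.04 E0.2679
G1 X-7.64 Y2.99 E0.3348
G1 X-4.39 Y5.38 E0.4019
G1 X-2.30 Y8.82 E0.4688
G1 X-1.69 Y12.80 E0.5358
G1 X-2.64 Y16.71 E0.6027
G1 X-5.03 Y19.96 E0.6698
G1 X-8.47 Y22.05 E0.7367
G1 X-12.45 Y22.66 E0.8037
G1 X-16.36 Y21.70 E0.8707
G1 X-19.61 Y19.32 E0.9377
G1 X-21.70 Y15.88 E1.0046
G1 X-22.31 Y11.90 E1.0716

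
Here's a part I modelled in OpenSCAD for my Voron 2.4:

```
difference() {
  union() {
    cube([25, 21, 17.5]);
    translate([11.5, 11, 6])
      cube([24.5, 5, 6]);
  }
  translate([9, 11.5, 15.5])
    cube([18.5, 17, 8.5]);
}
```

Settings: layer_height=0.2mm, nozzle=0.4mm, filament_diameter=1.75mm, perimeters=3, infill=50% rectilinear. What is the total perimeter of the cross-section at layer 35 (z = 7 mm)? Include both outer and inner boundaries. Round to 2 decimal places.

114.00 mm

At z = 7 mm: the 25×21 cube contributes its full rectangle (perimeter 92.00 mm); the cube at (11.5, 11) is present — its section is the full 24.5×5 rectangle (perimeter 59.00 mm); Taking the union: the regions partially overlap (shared area 67.50 mm²), so the edge portions inside another operand are dropped and the merged outline is re-measured after clipping — boundary = 114.00 mm; the cube at (9, 11.5) does not reach this height (z outside [15.5, 24]); Subtracting the remaining from the first: none of the subtracted shapes is present at this height, so the result so far is unchanged — boundary = 114.00 mm. Overall, the cross-section is a single solid region. Total boundary length (outer) = 114.00 mm.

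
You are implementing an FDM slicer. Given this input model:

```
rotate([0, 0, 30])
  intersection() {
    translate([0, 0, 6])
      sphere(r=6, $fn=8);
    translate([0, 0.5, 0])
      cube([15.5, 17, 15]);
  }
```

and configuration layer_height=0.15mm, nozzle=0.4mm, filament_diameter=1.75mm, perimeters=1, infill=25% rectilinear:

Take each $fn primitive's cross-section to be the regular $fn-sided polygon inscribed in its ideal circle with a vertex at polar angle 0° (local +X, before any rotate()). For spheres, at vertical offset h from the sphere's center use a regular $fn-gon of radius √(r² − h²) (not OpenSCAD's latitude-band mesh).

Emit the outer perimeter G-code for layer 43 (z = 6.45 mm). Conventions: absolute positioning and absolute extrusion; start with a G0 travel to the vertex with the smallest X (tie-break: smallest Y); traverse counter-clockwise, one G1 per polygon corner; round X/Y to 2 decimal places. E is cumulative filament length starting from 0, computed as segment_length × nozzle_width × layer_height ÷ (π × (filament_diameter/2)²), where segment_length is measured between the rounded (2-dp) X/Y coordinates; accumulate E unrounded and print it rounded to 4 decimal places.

At z = 6.45 mm: the r=6 sphere contributes a regular 8-gon of circumradius √(6²−0.45²) = 5.983; the cube at (0, 0.5) (footprint 15.5×17) is included at this height; Taking the intersection: the 15.5×17 cube at (0, 0.5) partially overlaps the r=6 sphere; clipping to the common part keeps 22.37 mm² — 1 connected region; (rotated 30° about Z; rotation is an isometry so areas/perimeters/island counts are preserved). The outline is a single polygon with 4 vertices. Extrusion per mm of travel: 0.4 × 0.15 / (π × 0.875²) = 0.024945. Accumulating E over each segment gives final E = 0.4958.

G0 X-2.99 Y5.18 Z6.45
G1 X-0.25 Y0.43 E0.1368
G1 X4.75 Y3.32 E0.2809
G1 X1.55 Y5.78 E0.3815
G1 X-2.99 Y5.18 E0.4958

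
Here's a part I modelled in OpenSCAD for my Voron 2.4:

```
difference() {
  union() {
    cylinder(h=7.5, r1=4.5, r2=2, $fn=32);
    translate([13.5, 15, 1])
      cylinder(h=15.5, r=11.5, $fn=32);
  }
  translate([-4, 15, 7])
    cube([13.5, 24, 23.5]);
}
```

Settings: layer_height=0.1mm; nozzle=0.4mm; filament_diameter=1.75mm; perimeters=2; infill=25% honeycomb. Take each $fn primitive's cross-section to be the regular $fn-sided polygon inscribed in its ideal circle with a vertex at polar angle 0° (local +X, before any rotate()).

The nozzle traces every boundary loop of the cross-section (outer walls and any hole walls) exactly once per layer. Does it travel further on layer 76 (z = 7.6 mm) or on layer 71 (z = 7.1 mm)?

Layer 76 (z = 7.6): the cone does not reach this height (z outside [0, 7.5]); the cylinder at (13.5, 15): section is a regular 32-gon, circumradius r=11.5 (perimeter = 2·32·11.500·sin(180°/32) = 72.14 mm); Taking the union: only the r=11.5 cylinder at (13.5, 15) is present, so the union is just that shape — boundary = 72.14 mm; the cube at (-4, 15) is present — its section is the full 13.5×24 rectangle (perimeter 75.00 mm); Taking the first minus the rest: starting from the result so far, the 13.5×24 cube at (-4, 15) partially overlaps it — only the 58.31 mm² overlap (of its 324.00 mm²) is removed, clipping the outline — boundary = 76.44 mm. So its perimeter = 76.44 mm. Layer 71 (z = 7.1): the cone contributes a regular 32-gon of circumradius 2.133 (interpolated between r1=4.5 and r2=2 at t=0.947) (perimeter = 2·32·2.133·sin(180°/32) = 13.38 mm); the cylinder at (13.5, 15): section is a regular 32-gon, circumradius r=11.5 (perimeter = 2·32·11.500·sin(180°/32) = 72.14 mm); Taking the union: the 2 present regions are separate (no shared area or edge), so areas and boundary lengths simply add and each stays a separate island — boundary = 85.52 mm; the 13.5×24 cube at (-4, 15) contributes its full rectangle (perimeter 75.00 mm); Subtracting the remaining from the first: starting from that combined region, the 13.5×24 cube at (-4, 15) partially overlaps it — only the 58.31 mm² overlap (of its 324.00 mm²) is removed, clipping the outline — boundary = 89.82 mm. So its perimeter = 89.82 mm. Layer 71 is larger (89.82 vs 76.44 mm).

layer 71 (z = 7.1 mm)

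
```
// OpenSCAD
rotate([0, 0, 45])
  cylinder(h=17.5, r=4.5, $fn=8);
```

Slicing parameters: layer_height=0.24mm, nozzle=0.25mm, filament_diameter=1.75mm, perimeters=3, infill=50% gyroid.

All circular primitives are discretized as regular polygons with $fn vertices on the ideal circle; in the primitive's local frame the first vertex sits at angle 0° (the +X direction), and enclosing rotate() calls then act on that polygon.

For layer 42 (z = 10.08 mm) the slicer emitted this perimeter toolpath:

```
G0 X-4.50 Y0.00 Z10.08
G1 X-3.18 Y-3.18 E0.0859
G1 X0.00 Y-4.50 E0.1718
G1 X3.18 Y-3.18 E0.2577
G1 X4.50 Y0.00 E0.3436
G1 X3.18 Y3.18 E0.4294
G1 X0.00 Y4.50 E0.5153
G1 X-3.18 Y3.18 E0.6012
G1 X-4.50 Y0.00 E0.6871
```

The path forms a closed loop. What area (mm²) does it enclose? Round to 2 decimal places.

Apply the shoelace formula to the sequence of (X, Y) vertices; enclosed area = 57.24 mm².

57.24 mm²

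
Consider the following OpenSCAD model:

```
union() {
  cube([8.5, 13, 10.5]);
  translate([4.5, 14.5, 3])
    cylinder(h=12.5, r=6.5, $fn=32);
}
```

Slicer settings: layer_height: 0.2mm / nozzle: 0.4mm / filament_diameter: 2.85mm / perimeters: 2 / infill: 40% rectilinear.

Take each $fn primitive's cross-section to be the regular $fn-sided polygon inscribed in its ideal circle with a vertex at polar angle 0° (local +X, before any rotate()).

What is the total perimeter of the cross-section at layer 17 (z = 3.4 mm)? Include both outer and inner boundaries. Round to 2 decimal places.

At z = 3.4 mm: the 8.5×13 cube contributes its full rectangle (perimeter 43.00 mm); the r=6.5 cylinder at (4.5, 14.5) gives a regular 32-gon of circumradius 6.5 (constant along its height) (perimeter = 2·32·6.500·sin(180°/32) = 40.78 mm); Combining (union): the regions partially overlap (shared area 38.01 mm²), so the edge portions inside another operand are dropped and the merged outline is re-measured after clipping — boundary = 59.22 mm. Overall, the cross-section is a single solid region. Total boundary length (outer) = 59.22 mm.

59.22 mm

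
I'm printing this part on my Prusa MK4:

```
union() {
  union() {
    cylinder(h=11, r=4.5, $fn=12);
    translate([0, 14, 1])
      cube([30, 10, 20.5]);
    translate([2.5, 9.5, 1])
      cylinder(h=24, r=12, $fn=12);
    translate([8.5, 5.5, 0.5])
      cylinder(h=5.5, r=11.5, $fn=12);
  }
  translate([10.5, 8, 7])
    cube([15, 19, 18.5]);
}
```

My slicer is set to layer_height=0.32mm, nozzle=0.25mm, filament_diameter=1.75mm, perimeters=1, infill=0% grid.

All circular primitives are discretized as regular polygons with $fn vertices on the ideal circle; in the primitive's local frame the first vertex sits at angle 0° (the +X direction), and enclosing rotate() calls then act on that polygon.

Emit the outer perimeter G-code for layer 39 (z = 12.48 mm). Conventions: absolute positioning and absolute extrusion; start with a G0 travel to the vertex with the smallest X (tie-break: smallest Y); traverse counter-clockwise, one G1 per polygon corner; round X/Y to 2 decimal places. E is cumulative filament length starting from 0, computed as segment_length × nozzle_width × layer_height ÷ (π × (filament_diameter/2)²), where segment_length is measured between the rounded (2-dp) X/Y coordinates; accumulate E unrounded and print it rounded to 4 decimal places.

G0 X-9.50 Y9.50 Z12.48
G1 X-7.89 Y3.50 E0.2066
G1 X-3.50 Y-0.89 E0.4131
G1 X2.50 Y-2.50 E0.6197
G1 X8.50 Y-0.89 E0.8264
G1 X12.89 Y3.50 E1.0328
G1 X14.10 Y8.00 E1.1878
G1 X25.50 Y8.00 E1.5670
G1 X25.50 Y14.00 E1.7666
G1 X30.00 Y14.00 E1.9162
G1 X30.00 Y24.00 E2.2488
G1 X25.50 Y24.00 E2.3985
G1 X25.50 Y27.00 E2.4983
G1 X10.50 Y27.00 E2.9972
G1 X10.50 Y24.00 E3.0970
G1 X0.00 Y24.00 E3.4462
G1 X0.00 Y20.83 E3.5516
G1 X-3.50 Y19.89 E3.6722
G1 X-7.89 Y15.50 E3.8787
G1 X-9.50 Y9.50 E4.0853

At z = 12.48 mm: the cylinder is not intersected at this z (z outside [0, 11]); the cube at (0, 14) is present — its section is the full 30×10 rectangle; the cylinder at (2.5, 9.5): section is a regular 12-gon, circumradius r=12; the cylinder at (8.5, 5.5) does not reach this height (z outside [0.5, 6]); Combining (union): the regions partially overlap (shared area 74.63 mm²), so overlapping operands fuse into one piece — 1 connected region; the cube at (10.5, 8) (footprint 15×19) is included at this height; Combining (union): the regions partially overlap (shared area 170.99 mm²), so overlapping operands fuse into one piece — 1 connected region. The outline is a single polygon with 19 vertices. Extrusion per mm of travel: 0.25 × 0.32 / (π × 0.875²) = 0.033260. Accumulating E over each segment gives final E = 4.0853.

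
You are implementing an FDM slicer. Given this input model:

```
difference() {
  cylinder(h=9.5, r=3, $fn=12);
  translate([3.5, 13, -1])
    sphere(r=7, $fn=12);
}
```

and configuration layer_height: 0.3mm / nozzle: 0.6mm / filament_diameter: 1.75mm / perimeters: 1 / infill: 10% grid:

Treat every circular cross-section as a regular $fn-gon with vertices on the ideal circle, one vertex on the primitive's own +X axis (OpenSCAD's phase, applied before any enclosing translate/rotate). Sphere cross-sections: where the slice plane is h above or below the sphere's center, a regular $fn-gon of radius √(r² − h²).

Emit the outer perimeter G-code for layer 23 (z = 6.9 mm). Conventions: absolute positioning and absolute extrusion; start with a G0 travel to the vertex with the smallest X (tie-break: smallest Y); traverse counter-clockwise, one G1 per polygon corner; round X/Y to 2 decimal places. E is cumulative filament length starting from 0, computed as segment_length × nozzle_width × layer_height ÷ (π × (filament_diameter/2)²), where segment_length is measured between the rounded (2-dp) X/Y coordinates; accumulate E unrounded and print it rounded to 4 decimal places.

At z = 6.9 mm: the r=3 cylinder gives a regular 12-gon of circumradius 3 (constant along its height); the sphere at (3.5, 13) is absent (|z−center|=7.900 > r=7); Taking the first minus the rest: none of the subtracted shapes is present at this height, so the r=3 cylinder is unchanged — 1 connected region. The outline is a single polygon with 12 vertices. Extrusion per mm of travel: 0.6 × 0.3 / (π × 0.875²) = 0.074835. Accumulating E over each segment gives final E = 1.3951.

G0 X-3.00 Y0.00 Z6.90
G1 X-2.60 Y-1.50 E0.1162
G1 X-1.50 Y-2.60 E0.2326
G1 X0.00 Y-3.00 E0.3488
G1 X1.50 Y-2.60 E0.4649
G1 X2.60 Y-1.50 E0.5814
G1 X3.00 Y0.00 E0.6975
G1 X2.60 Y1.50 E0.8137
G1 X1.50 Y2.60 E0.9301
G1 X0.00 Y3.00 E1.0463
G1 X-1.50 Y2.60 E1.1625
G1 X-2.60 Y1.50 E1.2789
G1 X-3.00 Y0.00 E1.3951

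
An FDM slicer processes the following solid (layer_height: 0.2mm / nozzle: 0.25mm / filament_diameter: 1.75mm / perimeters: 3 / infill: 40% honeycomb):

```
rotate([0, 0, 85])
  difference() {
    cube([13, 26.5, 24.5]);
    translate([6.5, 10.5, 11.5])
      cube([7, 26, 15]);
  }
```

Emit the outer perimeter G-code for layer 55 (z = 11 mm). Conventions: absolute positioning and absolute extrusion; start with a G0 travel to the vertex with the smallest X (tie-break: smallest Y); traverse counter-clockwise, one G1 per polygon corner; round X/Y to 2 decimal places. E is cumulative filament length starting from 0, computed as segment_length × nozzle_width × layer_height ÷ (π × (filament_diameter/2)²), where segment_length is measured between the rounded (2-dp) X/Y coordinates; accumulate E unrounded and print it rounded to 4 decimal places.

At z = 11 mm: the cube is present — its section is the full 13×26.5 rectangle; the cube at (6.5, 10.5) is not intersected at this z (z outside [11.5, 26.5]); Subtracting the remaining from the first: none of the subtracted shapes is present at this height, so the 13×26.5 cube is unchanged — 1 connected region; (whole slice rotated 85° about Z — lengths, areas and connectivity unchanged). The outline is a single polygon with 4 vertices. Extrusion per mm of travel: 0.25 × 0.2 / (π × 0.875²) = 0.020788. Accumulating E over each segment gives final E = 1.6422.

G0 X-26.40 Y2.31 Z11.00
G1 X0.00 Y0.00 E0.5509
G1 X1.13 Y12.95 E0.8211
G1 X-25.27 Y15.26 E1.3720
G1 X-26.40 Y2.31 E1.6422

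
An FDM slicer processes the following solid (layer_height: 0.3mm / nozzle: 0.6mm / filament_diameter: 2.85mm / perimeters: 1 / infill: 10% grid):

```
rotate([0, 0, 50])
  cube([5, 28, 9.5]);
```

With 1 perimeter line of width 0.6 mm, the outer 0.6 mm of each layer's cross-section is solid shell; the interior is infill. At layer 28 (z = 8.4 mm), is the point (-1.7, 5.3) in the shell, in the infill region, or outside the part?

infill

At z = 8.4 mm: the 5×28 cube contributes its full rectangle; (whole slice rotated 50° about Z — lengths, areas and connectivity unchanged). Overall, the cross-section is a single solid region. Undo the 50° rotation: the query point maps to (2.967, 4.709) in the un-rotated model frame. The nearest boundary edge runs (5.00, 0.00)→(5.00, 28.00); distance from the point to it = 2.03 mm. The point is inside the cross-section and 2.03 mm from the nearest boundary — more than the 0.6 mm shell width (1 × 0.6), so it's in the infill interior.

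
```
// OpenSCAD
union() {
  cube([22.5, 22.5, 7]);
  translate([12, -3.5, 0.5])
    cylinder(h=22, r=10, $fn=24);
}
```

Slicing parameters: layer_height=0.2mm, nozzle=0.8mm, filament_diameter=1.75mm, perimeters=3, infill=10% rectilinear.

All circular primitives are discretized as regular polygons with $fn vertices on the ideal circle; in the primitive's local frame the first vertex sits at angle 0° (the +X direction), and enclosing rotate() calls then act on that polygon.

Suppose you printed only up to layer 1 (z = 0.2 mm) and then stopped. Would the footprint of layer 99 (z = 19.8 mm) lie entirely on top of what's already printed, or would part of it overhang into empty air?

Compare the two slices. At z = 0.2: the cube is present — its section is the full 22.5×22.5 rectangle (area 506.25 mm²); the cylinder at (12, -3.5) is not intersected at this z (z outside [0.5, 22.5]); Merging all regions: only the 22.5×22.5 cube is present, so the union is just that shape — area = 506.25 mm². At z = 19.8: the cube does not reach this height (z outside [0, 7]); the r=10 cylinder at (12, -3.5) gives a regular 24-gon of circumradius 10 (constant along its height) (area = (24/2)·10.000²·sin(360°/24) = 310.58 mm²); Merging all regions: only the r=10 cylinder at (12, -3.5) is present, so the union is just that shape — area = 310.58 mm². Checking containment: at z = 19.8 the cross-section extends beyond the z = 0.2 cross-section by about 223.44 mm².

part overhangs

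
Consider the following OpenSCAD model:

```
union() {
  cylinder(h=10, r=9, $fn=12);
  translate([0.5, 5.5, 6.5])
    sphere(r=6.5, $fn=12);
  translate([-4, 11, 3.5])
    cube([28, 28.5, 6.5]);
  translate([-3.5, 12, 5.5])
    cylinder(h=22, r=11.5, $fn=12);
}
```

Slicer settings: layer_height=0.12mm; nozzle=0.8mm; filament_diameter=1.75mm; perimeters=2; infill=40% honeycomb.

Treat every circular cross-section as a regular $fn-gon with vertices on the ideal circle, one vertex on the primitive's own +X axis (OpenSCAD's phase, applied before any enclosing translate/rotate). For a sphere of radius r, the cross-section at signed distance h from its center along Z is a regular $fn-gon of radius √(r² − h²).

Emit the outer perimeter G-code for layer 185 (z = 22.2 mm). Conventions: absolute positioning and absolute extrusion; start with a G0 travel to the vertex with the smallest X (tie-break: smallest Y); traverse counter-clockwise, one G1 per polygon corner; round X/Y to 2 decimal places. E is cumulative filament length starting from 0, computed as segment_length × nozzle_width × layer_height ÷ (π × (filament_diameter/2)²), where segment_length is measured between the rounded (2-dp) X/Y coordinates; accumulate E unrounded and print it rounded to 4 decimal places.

At z = 22.2 mm: the cylinder is absent (z outside [0, 10]); the sphere at (0.5, 5.5) is absent (|z−center|=15.700 > r=6.5); the cube at (-4, 11) is not intersected at this z (z outside [3.5, 10]); the r=11.5 cylinder at (-3.5, 12) contributes a regular 12-gon of circumradius 11.5; Combining (union): only the r=11.5 cylinder at (-3.5, 12) is present, so the union is just that shape — 1 connected region. The outline is a single polygon with 12 vertices. Extrusion per mm of travel: 0.8 × 0.12 / (π × 0.875²) = 0.039912. Accumulating E over each segment gives final E = 2.8512.

G0 X-15.00 Y12.00 Z22.20
G1 X-13.46 Y6.25 E0.2376
G1 X-9.25 Y2.04 E0.4752
G1 X-3.50 Y0.50 E0.7128
G1 X2.25 Y2.04 E0.9504
G1 X6.46 Y6.25 E1.1880
G1 X8.00 Y12.00 E1.4256
G1 X6.46 Y17.75 E1.6632
G1 X2.25 Y21.96 E1.9008
G1 X-3.50 Y23.50 E2.1384
G1 X-9.25 Y21.96 E2.3760
G1 X-13.46 Y17.75 E2.6136
G1 X-15.00 Y12.00 E2.8512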